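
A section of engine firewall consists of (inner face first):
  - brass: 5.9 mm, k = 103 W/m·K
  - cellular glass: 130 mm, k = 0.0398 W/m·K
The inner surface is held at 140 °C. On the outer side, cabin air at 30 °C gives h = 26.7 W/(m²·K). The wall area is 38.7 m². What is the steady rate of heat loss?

Q ≈ 1290 W

Model the wall as resistances in series:
R_brass = L/(kA) = 0.0059/(103×38.7) = 1.48×10^-6 K/W
R_cellular glass = L/(kA) = 0.13/(0.0398×38.7) = 0.0844 K/W
R_outer film = 1/(h_o·A) = 1/(26.7×38.7) = 9.678×10^-4 K/W
R_total = 0.08537 K/W
Q = ΔT / R_total = 110 / 0.08537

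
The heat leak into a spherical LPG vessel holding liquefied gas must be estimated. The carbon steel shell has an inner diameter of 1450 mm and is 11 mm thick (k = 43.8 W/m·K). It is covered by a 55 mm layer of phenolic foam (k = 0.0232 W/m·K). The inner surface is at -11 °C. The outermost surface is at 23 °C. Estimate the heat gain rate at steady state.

Each spherical layer contributes R = (1/r_i − 1/r_o)/(4πk):
R_carbon steel shell = (1/0.725 − 1/0.736)/(4π×43.8) = 3.745×10^-5 K/W
R_phenolic foam = (1/0.736 − 1/0.791)/(4π×0.0232) = 0.324 K/W
R_total = 0.3241 K/W
Q = ΔT/R_total = 34/0.3241

Q ≈ 105 W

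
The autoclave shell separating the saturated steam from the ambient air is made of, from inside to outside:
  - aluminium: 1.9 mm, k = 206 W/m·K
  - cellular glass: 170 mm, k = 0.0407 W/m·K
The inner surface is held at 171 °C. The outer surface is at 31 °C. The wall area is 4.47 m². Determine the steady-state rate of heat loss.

Q ≈ 150 W

Model the wall as resistances in series:
R_aluminium = L/(kA) = 0.0019/(206×4.47) = 2.063×10^-6 K/W
R_cellular glass = L/(kA) = 0.17/(0.0407×4.47) = 0.9344 K/W
R_total = 0.9344 K/W
Q = ΔT / R_total = 140 / 0.9344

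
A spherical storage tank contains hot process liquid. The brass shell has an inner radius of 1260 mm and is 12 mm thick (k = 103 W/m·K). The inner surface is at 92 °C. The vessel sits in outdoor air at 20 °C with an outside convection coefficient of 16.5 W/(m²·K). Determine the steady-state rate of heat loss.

Radial (spherical) resistances in series:
R_brass shell = (1/1.26 − 1/1.272)/(4π×103) = 5.785×10^-6 K/W
R_outer film = 1/(h·4πr_o²) = 1/(16.5×4π×1.272²) = 0.002981 K/W
R_total = 0.002987 K/W
Q = ΔT/R_total = 72/0.002987

Q ≈ 24100 W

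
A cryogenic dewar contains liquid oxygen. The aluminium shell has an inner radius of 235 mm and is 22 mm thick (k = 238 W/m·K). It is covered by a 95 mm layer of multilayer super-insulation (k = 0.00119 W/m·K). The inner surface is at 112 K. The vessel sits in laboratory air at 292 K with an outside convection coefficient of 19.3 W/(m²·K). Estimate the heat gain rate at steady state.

For a spherical shell R = (1/r₁ − 1/r₂)/(4πk); film R = 1/(h·4πr²). In series:
R_aluminium shell = (1/0.235 − 1/0.257)/(4π×238) = 1.218×10^-4 K/W
R_multilayer super-insulation = (1/0.257 − 1/0.352)/(4π×0.00119) = 70.22 K/W
R_outer film = 1/(h·4πr_o²) = 1/(19.3×4π×0.352²) = 0.03328 K/W
R_total = 70.26 K/W
Q = ΔT/R_total = 180/70.26

Q ≈ 2.56 W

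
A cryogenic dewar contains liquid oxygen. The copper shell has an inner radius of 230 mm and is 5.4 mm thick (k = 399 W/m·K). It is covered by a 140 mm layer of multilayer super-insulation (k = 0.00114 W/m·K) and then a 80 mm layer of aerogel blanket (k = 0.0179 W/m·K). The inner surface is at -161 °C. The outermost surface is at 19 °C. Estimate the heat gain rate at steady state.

Each spherical layer contributes R = (1/r_i − 1/r_o)/(4πk):
R_copper shell = (1/0.23 − 1/0.2354)/(4π×399) = 1.989×10^-5 K/W
R_multilayer super-insulation = (1/0.2354 − 1/0.3754)/(4π×0.00114) = 110.6 K/W
R_aerogel blanket = (1/0.3754 − 1/0.4554)/(4π×0.0179) = 2.08 K/W
R_total = 112.7 K/W
Q = ΔT/R_total = 180/112.7

Q ≈ 1.6 W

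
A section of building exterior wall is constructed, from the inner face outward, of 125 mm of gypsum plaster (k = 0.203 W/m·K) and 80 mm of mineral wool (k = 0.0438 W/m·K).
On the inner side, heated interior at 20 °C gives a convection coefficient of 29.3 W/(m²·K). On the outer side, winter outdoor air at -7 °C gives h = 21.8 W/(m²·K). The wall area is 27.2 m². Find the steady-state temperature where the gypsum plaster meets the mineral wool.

Model the wall as resistances in series:
R_inner film = 1/(h_i·A) = 1/(29.3×27.2) = 0.001255 K/W
R_gypsum plaster = L/(kA) = 0.125/(0.203×27.2) = 0.02264 K/W
R_mineral wool = L/(kA) = 0.08/(0.0438×27.2) = 0.06715 K/W
R_outer film = 1/(h_o·A) = 1/(21.8×27.2) = 0.001686 K/W
R_total = 0.09273 K/W;  Q = ΔT/R_total = 27/0.09273 = 291.2 W
T_interface = T_inner − Q·ΣR(inner→interface) = 20 − 291×0.02389

T ≈ 13 °C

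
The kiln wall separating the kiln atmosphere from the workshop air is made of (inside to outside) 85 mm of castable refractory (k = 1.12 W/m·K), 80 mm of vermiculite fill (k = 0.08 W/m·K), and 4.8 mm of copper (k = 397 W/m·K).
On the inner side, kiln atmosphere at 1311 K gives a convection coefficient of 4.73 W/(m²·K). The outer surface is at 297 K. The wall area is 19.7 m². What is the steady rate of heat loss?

Q ≈ 15500 W

Treating each layer as a thermal resistance in series:
R_inner film = 1/(h_i·A) = 1/(4.73×19.7) = 0.01073 K/W
R_castable refractory = L/(kA) = 0.085/(1.12×19.7) = 0.003852 K/W
R_vermiculite fill = L/(kA) = 0.08/(0.08×19.7) = 0.05076 K/W
R_copper = L/(kA) = 0.0048/(397×19.7) = 6.137×10^-7 K/W
R_total = 0.06535 K/W
Q = ΔT / R_total = 1014 / 0.06535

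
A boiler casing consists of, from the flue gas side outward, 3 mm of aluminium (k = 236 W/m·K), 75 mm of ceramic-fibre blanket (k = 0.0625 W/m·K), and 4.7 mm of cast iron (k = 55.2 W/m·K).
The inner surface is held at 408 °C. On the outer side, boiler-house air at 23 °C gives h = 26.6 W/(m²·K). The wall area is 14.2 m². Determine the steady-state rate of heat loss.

Q ≈ 4420 W

Using the resistance-network approach (series):
R_aluminium = L/(kA) = 0.003/(236×14.2) = 8.952×10^-7 K/W
R_ceramic-fibre blanket = L/(kA) = 0.075/(0.0625×14.2) = 0.08451 K/W
R_cast iron = L/(kA) = 0.0047/(55.2×14.2) = 5.996×10^-6 K/W
R_outer film = 1/(h_o·A) = 1/(26.6×14.2) = 0.002647 K/W
R_total = 0.08716 K/W
Q = ΔT / R_total = 385 / 0.08716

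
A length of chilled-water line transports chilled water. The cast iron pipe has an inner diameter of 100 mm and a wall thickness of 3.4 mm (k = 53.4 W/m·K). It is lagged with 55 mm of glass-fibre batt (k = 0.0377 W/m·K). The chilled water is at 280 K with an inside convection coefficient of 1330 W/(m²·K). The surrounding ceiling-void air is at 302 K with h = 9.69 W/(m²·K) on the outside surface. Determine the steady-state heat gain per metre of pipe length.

q′ ≈ 7 W/m

Radial resistances (cylindrical: R_cond = ln(r_o/r_i)/(2πkL), R_conv = 1/(h·2πrL)):
R_inner film = 1/(h_i·2πr₁L) = 1/(1330×2π×0.05×1) = 0.002393 K/W
R_cast iron pipe wall = ln(53.4/50)/(2π×53.4×1) = 1.961×10^-4 K/W
R_glass-fibre batt = ln(108.4/53.4)/(2π×0.0377×1) = 2.989 K/W
R_outer film = 1/(h_o·2πr_oL) = 1/(9.69×2π×0.1084×1) = 0.1515 K/W
R_total = 3.143 K/W
Q = ΔT/R_total = 22/3.143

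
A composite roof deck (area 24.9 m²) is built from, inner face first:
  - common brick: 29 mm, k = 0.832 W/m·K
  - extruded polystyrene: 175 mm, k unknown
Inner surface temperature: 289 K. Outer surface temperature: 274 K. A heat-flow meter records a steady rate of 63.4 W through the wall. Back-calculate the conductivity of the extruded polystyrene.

Series thermal resistances:
R_common brick = L/(kA) = 0.029/(0.832×24.9) = 0.0014 K/W
Sum of known resistances R_other = 0.0014 K/W
Total R = ΔT/Q = 15/63.4 = 0.2366 K/W
R_extruded polystyrene = R_total − R_other = 0.2352 K/W
k = L/(R·A) = 0.175/(0.2352×24.9)

k ≈ 0.0299 W/(m·K)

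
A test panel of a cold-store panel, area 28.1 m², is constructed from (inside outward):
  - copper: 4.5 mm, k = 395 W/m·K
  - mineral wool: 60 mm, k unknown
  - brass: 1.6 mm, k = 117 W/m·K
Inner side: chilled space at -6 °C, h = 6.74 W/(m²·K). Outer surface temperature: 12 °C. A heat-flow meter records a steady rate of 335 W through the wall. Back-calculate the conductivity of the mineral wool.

Thermal resistances in series:
R_inner film = 1/(h_i·A) = 1/(6.74×28.1) = 0.00528 K/W
R_copper = L/(kA) = 0.0045/(395×28.1) = 4.054×10^-7 K/W
R_brass = L/(kA) = 0.0016/(117×28.1) = 4.867×10^-7 K/W
Sum of known resistances R_other = 0.005281 K/W
Total R = ΔT/Q = 18/335 = 0.05373 K/W
R_mineral wool = R_total − R_other = 0.04845 K/W
k = L/(R·A) = 0.06/(0.04845×28.1)

k ≈ 0.0441 W/(m·K)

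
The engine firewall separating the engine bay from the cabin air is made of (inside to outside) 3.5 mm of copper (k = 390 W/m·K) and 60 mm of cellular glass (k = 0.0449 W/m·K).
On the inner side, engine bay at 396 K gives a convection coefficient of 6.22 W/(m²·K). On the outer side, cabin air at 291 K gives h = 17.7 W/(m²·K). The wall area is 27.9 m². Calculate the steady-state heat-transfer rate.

Q ≈ 1890 W

Series thermal resistances:
R_inner film = 1/(h_i·A) = 1/(6.22×27.9) = 0.005762 K/W
R_copper = L/(kA) = 0.0035/(390×27.9) = 3.217×10^-7 K/W
R_cellular glass = L/(kA) = 0.06/(0.0449×27.9) = 0.0479 K/W
R_outer film = 1/(h_o·A) = 1/(17.7×27.9) = 0.002025 K/W
R_total = 0.05568 K/W
Q = ΔT / R_total = 105 / 0.05568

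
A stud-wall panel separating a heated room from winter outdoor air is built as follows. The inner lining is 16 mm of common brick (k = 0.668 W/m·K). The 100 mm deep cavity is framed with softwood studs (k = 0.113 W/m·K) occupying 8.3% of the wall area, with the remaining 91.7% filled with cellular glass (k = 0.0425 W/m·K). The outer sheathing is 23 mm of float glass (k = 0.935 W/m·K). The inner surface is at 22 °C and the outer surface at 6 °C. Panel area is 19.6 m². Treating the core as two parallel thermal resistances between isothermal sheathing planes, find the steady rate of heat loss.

Sheathing layers in series; stud and cavity paths in parallel between them.
R_inner = 0.016/(0.668×19.6) = 0.001222 K/W
R_stud  = 0.1/(0.113×0.083×19.6) = 0.544 K/W
R_cav   = 0.1/(0.0425×0.917×19.6) = 0.1309 K/W
1/R_core = 1/R_stud + 1/R_cav → R_core = 0.1055 K/W
R_outer = 0.023/(0.935×19.6) = 0.001255 K/W
R_total = 0.108 K/W
Q = ΔT/R_total = 16/0.108

Q ≈ 148 W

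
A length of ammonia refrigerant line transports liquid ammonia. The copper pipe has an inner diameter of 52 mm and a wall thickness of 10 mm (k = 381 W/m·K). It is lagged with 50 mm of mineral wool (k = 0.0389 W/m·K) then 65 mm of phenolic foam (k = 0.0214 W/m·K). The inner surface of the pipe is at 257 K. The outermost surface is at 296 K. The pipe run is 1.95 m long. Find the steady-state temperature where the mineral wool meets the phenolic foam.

Per-layer cylindrical resistances, series-summed:
R_copper pipe wall = ln(36/26)/(2π×381×1.95) = 6.971×10^-5 K/W
R_mineral wool = ln(86/36)/(2π×0.0389×1.95) = 1.827 K/W
R_phenolic foam = ln(151/86)/(2π×0.0214×1.95) = 2.147 K/W
R_total = 3.974 K/W
Q = ΔT/R_total = 39/3.974
Q = 9.81 W
T_interface = T_inner + Q·ΣR(inner→interface) = 257 + 9.81×1.827

T ≈ 275 K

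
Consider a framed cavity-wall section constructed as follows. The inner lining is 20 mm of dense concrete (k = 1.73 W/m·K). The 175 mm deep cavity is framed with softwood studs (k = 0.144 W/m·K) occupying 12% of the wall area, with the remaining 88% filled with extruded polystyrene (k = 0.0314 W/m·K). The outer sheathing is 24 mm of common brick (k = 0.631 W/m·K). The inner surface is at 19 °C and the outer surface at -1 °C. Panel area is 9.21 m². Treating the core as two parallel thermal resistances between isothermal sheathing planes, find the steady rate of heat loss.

Sheathing layers in series; stud and cavity paths in parallel between them.
R_inner = 0.02/(1.73×9.21) = 0.001255 K/W
R_stud  = 0.175/(0.144×0.12×9.21) = 1.1 K/W
R_cav   = 0.175/(0.0314×0.88×9.21) = 0.6876 K/W
1/R_core = 1/R_stud + 1/R_cav → R_core = 0.4231 K/W
R_outer = 0.024/(0.631×9.21) = 0.00413 K/W
R_total = 0.4285 K/W
Q = ΔT/R_total = 20/0.4285

Q ≈ 46.7 W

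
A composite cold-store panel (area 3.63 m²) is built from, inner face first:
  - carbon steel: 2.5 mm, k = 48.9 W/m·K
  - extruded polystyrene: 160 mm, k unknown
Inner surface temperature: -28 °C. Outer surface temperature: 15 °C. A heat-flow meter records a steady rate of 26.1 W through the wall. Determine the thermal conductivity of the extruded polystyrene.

k ≈ 0.0268 W/(m·K)

Series thermal resistances:
R_carbon steel = L/(kA) = 0.0025/(48.9×3.63) = 1.408×10^-5 K/W
Sum of known resistances R_other = 1.408×10^-5 K/W
Total R = ΔT/Q = 43/26.1 = 1.648 K/W
R_extruded polystyrene = R_total − R_other = 1.647 K/W
k = L/(R·A) = 0.16/(1.647×3.63)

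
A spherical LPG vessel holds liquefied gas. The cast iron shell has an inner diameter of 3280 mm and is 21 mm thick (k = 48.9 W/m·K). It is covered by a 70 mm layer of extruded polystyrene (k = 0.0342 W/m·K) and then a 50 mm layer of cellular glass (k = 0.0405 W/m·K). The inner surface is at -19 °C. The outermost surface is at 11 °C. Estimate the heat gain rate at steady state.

Q ≈ 339 W

Each spherical layer contributes R = (1/r_i − 1/r_o)/(4πk):
R_cast iron shell = (1/1.64 − 1/1.661)/(4π×48.9) = 1.255×10^-5 K/W
R_extruded polystyrene = (1/1.661 − 1/1.731)/(4π×0.0342) = 0.05665 K/W
R_cellular glass = (1/1.731 − 1/1.781)/(4π×0.0405) = 0.03187 K/W
R_total = 0.08853 K/W
Q = ΔT/R_total = 30/0.08853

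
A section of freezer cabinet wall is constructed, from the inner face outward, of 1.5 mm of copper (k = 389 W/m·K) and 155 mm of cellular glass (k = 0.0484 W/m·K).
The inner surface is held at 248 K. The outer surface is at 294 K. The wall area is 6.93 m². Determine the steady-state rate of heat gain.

Q ≈ 99.5 W

Thermal resistances in series:
R_copper = L/(kA) = 0.0015/(389×6.93) = 5.564×10^-7 K/W
R_cellular glass = L/(kA) = 0.155/(0.0484×6.93) = 0.4621 K/W
R_total = 0.4621 K/W
Q = ΔT / R_total = 46 / 0.4621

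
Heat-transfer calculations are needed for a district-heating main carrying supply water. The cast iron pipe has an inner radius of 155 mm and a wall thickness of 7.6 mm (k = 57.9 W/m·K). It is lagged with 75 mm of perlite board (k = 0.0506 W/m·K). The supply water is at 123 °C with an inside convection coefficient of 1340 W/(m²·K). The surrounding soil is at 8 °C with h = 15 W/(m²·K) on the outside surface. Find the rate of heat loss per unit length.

q′ ≈ 92.8 W/m

Treating each annulus and film as a series resistance:
R_inner film = 1/(h_i·2πr₁L) = 1/(1340×2π×0.155×1) = 7.663×10^-4 K/W
R_cast iron pipe wall = ln(162.6/155)/(2π×57.9×1) = 1.316×10^-4 K/W
R_perlite board = ln(237.6/162.6)/(2π×0.0506×1) = 1.193 K/W
R_outer film = 1/(h_o·2πr_oL) = 1/(15×2π×0.2376×1) = 0.04466 K/W
R_total = 1.239 K/W
Q = ΔT/R_total = 115/1.239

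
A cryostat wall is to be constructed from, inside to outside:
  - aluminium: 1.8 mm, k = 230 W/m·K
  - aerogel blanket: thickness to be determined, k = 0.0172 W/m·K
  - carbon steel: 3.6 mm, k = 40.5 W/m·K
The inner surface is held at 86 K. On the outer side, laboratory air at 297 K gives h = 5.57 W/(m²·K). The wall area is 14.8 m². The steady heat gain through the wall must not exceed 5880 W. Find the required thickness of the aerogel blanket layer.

L ≈ 6.05 mm

Thermal resistances in series:
R_aluminium = L/(kA) = 0.0018/(230×14.8) = 5.288×10^-7 K/W
R_carbon steel = L/(kA) = 0.0036/(40.5×14.8) = 6.006×10^-6 K/W
R_outer film = 1/(h_o·A) = 1/(5.57×14.8) = 0.01213 K/W
Sum of the known resistances R_other = 0.01214 K/W
Required total resistance R_tot = ΔT/Q_allow = 211/5880 = 0.03588 K/W
R_aerogel blanket = R_tot − R_other = 0.02375 K/W
L = R·k·A = 0.02375×0.0172×14.8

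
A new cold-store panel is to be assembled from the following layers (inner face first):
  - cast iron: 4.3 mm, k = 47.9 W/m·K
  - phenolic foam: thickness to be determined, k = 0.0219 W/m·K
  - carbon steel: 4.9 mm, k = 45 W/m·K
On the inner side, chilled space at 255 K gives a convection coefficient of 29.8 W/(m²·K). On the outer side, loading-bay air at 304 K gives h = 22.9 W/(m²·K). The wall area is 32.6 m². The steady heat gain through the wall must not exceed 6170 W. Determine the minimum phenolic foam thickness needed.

L ≈ 3.97 mm

Using the resistance-network approach (series):
R_inner film = 1/(h_i·A) = 1/(29.8×32.6) = 0.001029 K/W
R_cast iron = L/(kA) = 0.0043/(47.9×32.6) = 2.754×10^-6 K/W
R_carbon steel = L/(kA) = 0.0049/(45×32.6) = 3.34×10^-6 K/W
R_outer film = 1/(h_o·A) = 1/(22.9×32.6) = 0.00134 K/W
Sum of the known resistances R_other = 0.002375 K/W
Required total resistance R_tot = ΔT/Q_allow = 49/6170 = 0.007942 K/W
R_phenolic foam = R_tot − R_other = 0.005567 K/W
L = R·k·A = 0.005567×0.0219×32.6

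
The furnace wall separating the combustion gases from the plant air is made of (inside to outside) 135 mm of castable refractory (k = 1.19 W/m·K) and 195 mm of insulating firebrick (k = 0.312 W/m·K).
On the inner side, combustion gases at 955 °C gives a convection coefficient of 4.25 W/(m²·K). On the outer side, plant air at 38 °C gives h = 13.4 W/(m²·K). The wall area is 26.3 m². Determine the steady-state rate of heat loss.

Q ≈ 23000 W

Series thermal resistances:
R_inner film = 1/(h_i·A) = 1/(4.25×26.3) = 0.008947 K/W
R_castable refractory = L/(kA) = 0.135/(1.19×26.3) = 0.004314 K/W
R_insulating firebrick = L/(kA) = 0.195/(0.312×26.3) = 0.02376 K/W
R_outer film = 1/(h_o·A) = 1/(13.4×26.3) = 0.002838 K/W
R_total = 0.03986 K/W
Q = ΔT / R_total = 917 / 0.03986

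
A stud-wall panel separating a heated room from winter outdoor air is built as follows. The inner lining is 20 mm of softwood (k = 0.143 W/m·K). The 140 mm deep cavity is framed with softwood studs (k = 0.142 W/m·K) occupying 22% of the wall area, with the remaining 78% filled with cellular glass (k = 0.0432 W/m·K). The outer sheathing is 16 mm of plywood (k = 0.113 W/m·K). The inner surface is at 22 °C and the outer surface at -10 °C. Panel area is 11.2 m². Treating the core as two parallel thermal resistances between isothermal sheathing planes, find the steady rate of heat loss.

Q ≈ 147 W

Sheathing layers in series; stud and cavity paths in parallel between them.
R_inner = 0.02/(0.143×11.2) = 0.01249 K/W
R_stud  = 0.14/(0.142×0.22×11.2) = 0.4001 K/W
R_cav   = 0.14/(0.0432×0.78×11.2) = 0.371 K/W
1/R_core = 1/R_stud + 1/R_cav → R_core = 0.1925 K/W
R_outer = 0.016/(0.113×11.2) = 0.01264 K/W
R_total = 0.2176 K/W
Q = ΔT/R_total = 32/0.2176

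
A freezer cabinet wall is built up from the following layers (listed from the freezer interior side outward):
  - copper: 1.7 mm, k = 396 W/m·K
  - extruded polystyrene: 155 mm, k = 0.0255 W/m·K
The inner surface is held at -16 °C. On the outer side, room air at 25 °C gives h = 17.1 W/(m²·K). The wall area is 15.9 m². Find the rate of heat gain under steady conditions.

Q ≈ 106 W

Model the wall as resistances in series:
R_copper = L/(kA) = 0.0017/(396×15.9) = 2.7×10^-7 K/W
R_extruded polystyrene = L/(kA) = 0.155/(0.0255×15.9) = 0.3823 K/W
R_outer film = 1/(h_o·A) = 1/(17.1×15.9) = 0.003678 K/W
R_total = 0.386 K/W
Q = ΔT / R_total = 41 / 0.386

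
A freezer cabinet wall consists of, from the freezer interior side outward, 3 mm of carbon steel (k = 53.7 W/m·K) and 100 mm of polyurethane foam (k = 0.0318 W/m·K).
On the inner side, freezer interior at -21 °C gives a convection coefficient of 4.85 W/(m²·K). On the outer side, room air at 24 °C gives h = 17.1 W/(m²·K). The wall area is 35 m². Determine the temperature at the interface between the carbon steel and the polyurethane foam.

T ≈ -18.3 °C

Model the wall as resistances in series:
R_inner film = 1/(h_i·A) = 1/(4.85×35) = 0.005891 K/W
R_carbon steel = L/(kA) = 0.003/(53.7×35) = 1.596×10^-6 K/W
R_polyurethane foam = L/(kA) = 0.1/(0.0318×35) = 0.08985 K/W
R_outer film = 1/(h_o·A) = 1/(17.1×35) = 0.001671 K/W
R_total = 0.09741 K/W;  Q = ΔT/R_total = 45/0.09741 = 462 W
T_interface = T_inner + Q·ΣR(inner→interface) = -21 + 462×0.005893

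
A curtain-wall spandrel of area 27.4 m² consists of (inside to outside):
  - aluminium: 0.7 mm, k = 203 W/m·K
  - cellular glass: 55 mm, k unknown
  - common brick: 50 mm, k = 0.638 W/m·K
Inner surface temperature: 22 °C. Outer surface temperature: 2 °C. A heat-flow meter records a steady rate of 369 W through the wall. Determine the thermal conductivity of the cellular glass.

k ≈ 0.0391 W/(m·K)

Treating each layer as a thermal resistance in series:
R_aluminium = L/(kA) = 0.0007/(203×27.4) = 1.258×10^-7 K/W
R_common brick = L/(kA) = 0.05/(0.638×27.4) = 0.00286 K/W
Sum of known resistances R_other = 0.00286 K/W
Total R = ΔT/Q = 20/369 = 0.0542 K/W
R_cellular glass = R_total − R_other = 0.05134 K/W
k = L/(R·A) = 0.055/(0.05134×27.4)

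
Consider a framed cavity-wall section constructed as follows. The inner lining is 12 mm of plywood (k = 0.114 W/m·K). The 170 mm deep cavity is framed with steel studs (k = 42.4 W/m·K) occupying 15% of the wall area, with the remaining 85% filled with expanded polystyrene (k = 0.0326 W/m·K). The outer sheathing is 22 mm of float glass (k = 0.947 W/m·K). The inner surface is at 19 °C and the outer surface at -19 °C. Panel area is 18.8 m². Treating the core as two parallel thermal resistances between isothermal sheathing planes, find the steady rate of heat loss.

Q ≈ 4610 W

Sheathing layers in series; stud and cavity paths in parallel between them.
R_inner = 0.012/(0.114×18.8) = 0.005599 K/W
R_stud  = 0.17/(42.4×0.15×18.8) = 0.001422 K/W
R_cav   = 0.17/(0.0326×0.85×18.8) = 0.3263 K/W
1/R_core = 1/R_stud + 1/R_cav → R_core = 0.001416 K/W
R_outer = 0.022/(0.947×18.8) = 0.001236 K/W
R_total = 0.00825 K/W
Q = ΔT/R_total = 38/0.00825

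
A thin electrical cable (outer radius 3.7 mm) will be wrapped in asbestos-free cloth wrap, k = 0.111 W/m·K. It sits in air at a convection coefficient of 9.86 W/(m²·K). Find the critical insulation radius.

r_cr ≈ 11.3 mm

For a cylinder r_cr = k/h = 0.111/9.86
r_cr = 11.3 mm; since the bare radius (3.7 mm) is below r_cr, adding a thin layer of insulation will *increase* heat loss.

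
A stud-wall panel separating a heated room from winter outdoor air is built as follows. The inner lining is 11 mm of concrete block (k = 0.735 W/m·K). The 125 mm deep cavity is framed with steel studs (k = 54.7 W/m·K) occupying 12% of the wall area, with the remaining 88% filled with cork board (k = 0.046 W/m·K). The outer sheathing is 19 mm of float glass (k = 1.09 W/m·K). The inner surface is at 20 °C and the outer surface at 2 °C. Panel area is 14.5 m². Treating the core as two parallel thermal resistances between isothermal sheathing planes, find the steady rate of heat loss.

Q ≈ 5090 W

Sheathing layers in series; stud and cavity paths in parallel between them.
R_inner = 0.011/(0.735×14.5) = 0.001032 K/W
R_stud  = 0.125/(54.7×0.12×14.5) = 0.001313 K/W
R_cav   = 0.125/(0.046×0.88×14.5) = 0.213 K/W
1/R_core = 1/R_stud + 1/R_cav → R_core = 0.001305 K/W
R_outer = 0.019/(1.09×14.5) = 0.001202 K/W
R_total = 0.00354 K/W
Q = ΔT/R_total = 18/0.00354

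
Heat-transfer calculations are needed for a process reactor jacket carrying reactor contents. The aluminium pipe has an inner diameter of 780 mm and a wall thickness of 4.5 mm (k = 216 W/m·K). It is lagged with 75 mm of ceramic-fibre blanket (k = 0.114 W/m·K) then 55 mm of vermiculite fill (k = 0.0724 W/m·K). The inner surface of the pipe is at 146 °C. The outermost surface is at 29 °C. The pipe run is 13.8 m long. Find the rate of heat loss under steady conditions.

Q ≈ 3320 W

Cylindrical conduction, so R = ln(r₂/r₁)/(2πkL) per layer, in series:
R_aluminium pipe wall = ln(394.5/390)/(2π×216×13.8) = 6.126×10^-7 K/W
R_ceramic-fibre blanket = ln(469.5/394.5)/(2π×0.114×13.8) = 0.01761 K/W
R_vermiculite fill = ln(524.5/469.5)/(2π×0.0724×13.8) = 0.01765 K/W
R_total = 0.03525 K/W
Q = ΔT/R_total = 117/0.03525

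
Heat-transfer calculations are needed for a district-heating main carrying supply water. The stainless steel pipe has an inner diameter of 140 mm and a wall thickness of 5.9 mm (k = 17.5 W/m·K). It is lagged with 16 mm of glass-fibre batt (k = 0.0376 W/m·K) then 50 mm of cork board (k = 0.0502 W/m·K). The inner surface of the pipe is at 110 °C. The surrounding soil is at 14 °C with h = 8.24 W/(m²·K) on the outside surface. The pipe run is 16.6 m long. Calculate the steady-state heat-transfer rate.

Radial resistances (cylindrical: R_cond = ln(r_o/r_i)/(2πkL), R_conv = 1/(h·2πrL)):
R_stainless steel pipe wall = ln(75.9/70)/(2π×17.5×16.6) = 4.433×10^-5 K/W
R_glass-fibre batt = ln(91.9/75.9)/(2π×0.0376×16.6) = 0.04878 K/W
R_cork board = ln(141.9/91.9)/(2π×0.0502×16.6) = 0.08297 K/W
R_outer film = 1/(h_o·2πr_oL) = 1/(8.24×2π×0.1419×16.6) = 0.0082 K/W
R_total = 0.14 K/W
Q = ΔT/R_total = 96/0.14

Q ≈ 686 W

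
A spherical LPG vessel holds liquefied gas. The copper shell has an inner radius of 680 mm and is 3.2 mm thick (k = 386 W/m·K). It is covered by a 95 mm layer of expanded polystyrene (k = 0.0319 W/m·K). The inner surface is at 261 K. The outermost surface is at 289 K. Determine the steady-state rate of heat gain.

Q ≈ 62.8 W

Each spherical layer contributes R = (1/r_i − 1/r_o)/(4πk):
R_copper shell = (1/0.68 − 1/0.6832)/(4π×386) = 1.42×10^-6 K/W
R_expanded polystyrene = (1/0.6832 − 1/0.7782)/(4π×0.0319) = 0.4457 K/W
R_total = 0.4457 K/W
Q = ΔT/R_total = 28/0.4457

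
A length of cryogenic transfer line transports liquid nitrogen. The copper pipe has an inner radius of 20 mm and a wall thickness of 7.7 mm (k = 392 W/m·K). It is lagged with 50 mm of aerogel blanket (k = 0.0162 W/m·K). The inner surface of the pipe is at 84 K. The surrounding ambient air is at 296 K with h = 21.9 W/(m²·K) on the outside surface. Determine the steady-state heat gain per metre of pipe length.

q′ ≈ 20.7 W/m

Per-layer cylindrical resistances, series-summed:
R_copper pipe wall = ln(27.7/20)/(2π×392×1) = 1.322×10^-4 K/W
R_aerogel blanket = ln(77.7/27.7)/(2π×0.0162×1) = 10.13 K/W
R_outer film = 1/(h_o·2πr_oL) = 1/(21.9×2π×0.0777×1) = 0.09353 K/W
R_total = 10.23 K/W
Q = ΔT/R_total = 212/10.23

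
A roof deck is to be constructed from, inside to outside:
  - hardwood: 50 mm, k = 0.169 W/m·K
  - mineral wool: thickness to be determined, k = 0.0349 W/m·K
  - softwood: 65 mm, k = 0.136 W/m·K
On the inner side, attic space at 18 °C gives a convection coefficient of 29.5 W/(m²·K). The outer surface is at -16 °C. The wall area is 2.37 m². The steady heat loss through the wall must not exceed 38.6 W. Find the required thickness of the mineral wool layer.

L ≈ 44.7 mm

Thermal resistances in series:
R_inner film = 1/(h_i·A) = 1/(29.5×2.37) = 0.0143 K/W
R_hardwood = L/(kA) = 0.05/(0.169×2.37) = 0.1248 K/W
R_softwood = L/(kA) = 0.065/(0.136×2.37) = 0.2017 K/W
Sum of the known resistances R_other = 0.3408 K/W
Required total resistance R_tot = ΔT/Q_allow = 34/38.6 = 0.8808 K/W
R_mineral wool = R_tot − R_other = 0.54 K/W
L = R·k·A = 0.54×0.0349×2.37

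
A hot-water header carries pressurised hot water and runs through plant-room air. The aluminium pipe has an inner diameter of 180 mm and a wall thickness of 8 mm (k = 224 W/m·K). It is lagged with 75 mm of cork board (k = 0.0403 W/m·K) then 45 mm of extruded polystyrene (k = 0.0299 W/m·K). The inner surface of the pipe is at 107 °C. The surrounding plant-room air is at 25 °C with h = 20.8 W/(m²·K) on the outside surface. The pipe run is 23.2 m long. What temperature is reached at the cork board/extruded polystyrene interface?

For a radial system each layer contributes R = ln(r_out/r_in)/(2πkL); films add R = 1/(hA).
R_aluminium pipe wall = ln(98/90)/(2π×224×23.2) = 2.608×10^-6 K/W
R_cork board = ln(173/98)/(2π×0.0403×23.2) = 0.09674 K/W
R_extruded polystyrene = ln(218/173)/(2π×0.0299×23.2) = 0.05305 K/W
R_outer film = 1/(h_o·2πr_oL) = 1/(20.8×2π×0.218×23.2) = 0.001513 K/W
R_total = 0.1513 K/W
Q = ΔT/R_total = 82/0.1513
Q = 542 W
T_interface = T_inner − Q·ΣR(inner→interface) = 107 − 542×0.09675

T ≈ 54.6 °C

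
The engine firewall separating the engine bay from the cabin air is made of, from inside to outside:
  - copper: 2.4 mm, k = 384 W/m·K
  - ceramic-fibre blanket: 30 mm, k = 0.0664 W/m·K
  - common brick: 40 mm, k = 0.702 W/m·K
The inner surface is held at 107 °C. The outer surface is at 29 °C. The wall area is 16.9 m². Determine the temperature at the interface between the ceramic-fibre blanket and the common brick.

Treating each layer as a thermal resistance in series:
R_copper = L/(kA) = 0.0024/(384×16.9) = 3.698×10^-7 K/W
R_ceramic-fibre blanket = L/(kA) = 0.03/(0.0664×16.9) = 0.02673 K/W
R_common brick = L/(kA) = 0.04/(0.702×16.9) = 0.003372 K/W
R_total = 0.03011 K/W;  Q = ΔT/R_total = 78/0.03011 = 2591 W
T_interface = T_inner − Q·ΣR(inner→interface) = 107 − 2590×0.02673

T ≈ 37.7 °C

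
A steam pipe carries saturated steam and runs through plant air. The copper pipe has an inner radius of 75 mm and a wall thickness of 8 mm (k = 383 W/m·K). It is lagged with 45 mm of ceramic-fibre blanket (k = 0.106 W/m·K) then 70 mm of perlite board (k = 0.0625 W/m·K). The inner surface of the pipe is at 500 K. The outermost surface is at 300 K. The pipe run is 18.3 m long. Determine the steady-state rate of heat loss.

Q ≈ 2080 W

Cylindrical conduction, so R = ln(r₂/r₁)/(2πkL) per layer, in series:
R_copper pipe wall = ln(83/75)/(2π×383×18.3) = 2.301×10^-6 K/W
R_ceramic-fibre blanket = ln(128/83)/(2π×0.106×18.3) = 0.03554 K/W
R_perlite board = ln(198/128)/(2π×0.0625×18.3) = 0.0607 K/W
R_total = 0.09625 K/W
Q = ΔT/R_total = 200/0.09625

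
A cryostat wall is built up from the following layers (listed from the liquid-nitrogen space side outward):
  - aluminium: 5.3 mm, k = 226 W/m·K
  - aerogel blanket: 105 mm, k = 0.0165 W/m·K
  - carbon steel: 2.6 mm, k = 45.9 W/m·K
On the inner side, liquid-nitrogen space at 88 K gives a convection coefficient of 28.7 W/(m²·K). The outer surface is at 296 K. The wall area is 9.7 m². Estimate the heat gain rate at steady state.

Using the resistance-network approach (series):
R_inner film = 1/(h_i·A) = 1/(28.7×9.7) = 0.003592 K/W
R_aluminium = L/(kA) = 0.0053/(226×9.7) = 2.418×10^-6 K/W
R_aerogel blanket = L/(kA) = 0.105/(0.0165×9.7) = 0.656 K/W
R_carbon steel = L/(kA) = 0.0026/(45.9×9.7) = 5.84×10^-6 K/W
R_total = 0.6596 K/W
Q = ΔT / R_total = 208 / 0.6596

Q ≈ 315 W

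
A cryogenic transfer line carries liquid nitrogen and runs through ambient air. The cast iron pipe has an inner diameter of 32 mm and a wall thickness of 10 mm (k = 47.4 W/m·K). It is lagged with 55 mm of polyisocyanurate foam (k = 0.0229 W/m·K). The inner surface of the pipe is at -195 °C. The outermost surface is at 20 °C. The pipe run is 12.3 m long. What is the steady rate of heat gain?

Q ≈ 335 W

Per-layer cylindrical resistances, series-summed:
R_cast iron pipe wall = ln(26/16)/(2π×47.4×12.3) = 1.325×10^-4 K/W
R_polyisocyanurate foam = ln(81/26)/(2π×0.0229×12.3) = 0.6421 K/W
R_total = 0.6422 K/W
Q = ΔT/R_total = 215/0.6422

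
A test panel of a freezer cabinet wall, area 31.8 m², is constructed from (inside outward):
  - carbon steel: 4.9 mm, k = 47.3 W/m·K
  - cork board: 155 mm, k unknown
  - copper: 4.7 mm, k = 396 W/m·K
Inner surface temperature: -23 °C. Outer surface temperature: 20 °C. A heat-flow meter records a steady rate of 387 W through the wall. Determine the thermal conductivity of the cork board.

Thermal resistances in series:
R_carbon steel = L/(kA) = 0.0049/(47.3×31.8) = 3.258×10^-6 K/W
R_copper = L/(kA) = 0.0047/(396×31.8) = 3.732×10^-7 K/W
Sum of known resistances R_other = 3.631×10^-6 K/W
Total R = ΔT/Q = 43/387 = 0.1111 K/W
R_cork board = R_total − R_other = 0.1111 K/W
k = L/(R·A) = 0.155/(0.1111×31.8)

k ≈ 0.0439 W/(m·K)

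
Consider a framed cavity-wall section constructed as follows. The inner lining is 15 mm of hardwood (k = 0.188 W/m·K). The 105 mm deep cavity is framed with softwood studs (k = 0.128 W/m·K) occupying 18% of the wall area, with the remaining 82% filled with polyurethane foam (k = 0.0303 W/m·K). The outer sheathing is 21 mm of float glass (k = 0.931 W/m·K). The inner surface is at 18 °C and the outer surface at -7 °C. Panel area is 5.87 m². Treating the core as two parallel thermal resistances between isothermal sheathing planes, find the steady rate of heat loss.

Sheathing layers in series; stud and cavity paths in parallel between them.
R_inner = 0.015/(0.188×5.87) = 0.01359 K/W
R_stud  = 0.105/(0.128×0.18×5.87) = 0.7764 K/W
R_cav   = 0.105/(0.0303×0.82×5.87) = 0.7199 K/W
1/R_core = 1/R_stud + 1/R_cav → R_core = 0.3735 K/W
R_outer = 0.021/(0.931×5.87) = 0.003843 K/W
R_total = 0.391 K/W
Q = ΔT/R_total = 25/0.391

Q ≈ 63.9 W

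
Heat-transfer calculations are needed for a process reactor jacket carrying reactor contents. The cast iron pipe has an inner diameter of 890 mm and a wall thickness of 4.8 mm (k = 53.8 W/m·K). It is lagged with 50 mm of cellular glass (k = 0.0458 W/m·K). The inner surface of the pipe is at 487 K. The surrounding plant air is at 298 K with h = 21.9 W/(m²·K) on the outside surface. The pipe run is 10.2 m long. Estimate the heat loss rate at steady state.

Treating each annulus and film as a series resistance:
R_cast iron pipe wall = ln(449.8/445)/(2π×53.8×10.2) = 3.112×10^-6 K/W
R_cellular glass = ln(499.8/449.8)/(2π×0.0458×10.2) = 0.03591 K/W
R_outer film = 1/(h_o·2πr_oL) = 1/(21.9×2π×0.4998×10.2) = 0.001426 K/W
R_total = 0.03734 K/W
Q = ΔT/R_total = 189/0.03734

Q ≈ 5060 W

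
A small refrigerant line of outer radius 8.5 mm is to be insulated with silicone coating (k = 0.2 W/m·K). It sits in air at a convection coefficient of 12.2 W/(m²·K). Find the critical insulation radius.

For a cylinder r_cr = k/h = 0.2/12.2
r_cr = 16.4 mm; since the bare radius (8.5 mm) is below r_cr, adding a thin layer of insulation will *increase* heat loss.

r_cr ≈ 16.4 mm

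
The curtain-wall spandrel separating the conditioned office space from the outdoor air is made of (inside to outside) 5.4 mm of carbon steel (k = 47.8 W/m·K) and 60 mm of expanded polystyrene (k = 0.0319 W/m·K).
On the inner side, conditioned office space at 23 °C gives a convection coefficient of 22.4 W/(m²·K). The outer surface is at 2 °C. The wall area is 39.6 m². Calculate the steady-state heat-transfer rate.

Series thermal resistances:
R_inner film = 1/(h_i·A) = 1/(22.4×39.6) = 0.001127 K/W
R_carbon steel = L/(kA) = 0.0054/(47.8×39.6) = 2.853×10^-6 K/W
R_expanded polystyrene = L/(kA) = 0.06/(0.0319×39.6) = 0.0475 K/W
R_total = 0.04863 K/W
Q = ΔT / R_total = 21 / 0.04863

Q ≈ 432 W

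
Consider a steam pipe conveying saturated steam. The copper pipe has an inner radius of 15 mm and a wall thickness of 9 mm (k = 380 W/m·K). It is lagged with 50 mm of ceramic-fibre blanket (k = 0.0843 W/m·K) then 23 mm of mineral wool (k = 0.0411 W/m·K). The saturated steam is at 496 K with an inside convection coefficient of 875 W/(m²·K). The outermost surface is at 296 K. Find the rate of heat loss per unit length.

q′ ≈ 62.8 W/m

For a radial system each layer contributes R = ln(r_out/r_in)/(2πkL); films add R = 1/(hA).
R_inner film = 1/(h_i·2πr₁L) = 1/(875×2π×0.015×1) = 0.01213 K/W
R_copper pipe wall = ln(24/15)/(2π×380×1) = 1.969×10^-4 K/W
R_ceramic-fibre blanket = ln(74/24)/(2π×0.0843×1) = 2.126 K/W
R_mineral wool = ln(97/74)/(2π×0.0411×1) = 1.048 K/W
R_total = 3.186 K/W
Q = ΔT/R_total = 200/3.186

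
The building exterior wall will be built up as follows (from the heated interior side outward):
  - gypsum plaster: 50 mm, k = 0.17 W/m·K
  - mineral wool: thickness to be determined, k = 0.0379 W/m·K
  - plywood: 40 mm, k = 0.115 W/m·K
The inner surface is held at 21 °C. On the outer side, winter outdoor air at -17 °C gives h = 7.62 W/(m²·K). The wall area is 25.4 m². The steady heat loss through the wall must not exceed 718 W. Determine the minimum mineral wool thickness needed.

Treating each layer as a thermal resistance in series:
R_gypsum plaster = L/(kA) = 0.05/(0.17×25.4) = 0.01158 K/W
R_plywood = L/(kA) = 0.04/(0.115×25.4) = 0.01369 K/W
R_outer film = 1/(h_o·A) = 1/(7.62×25.4) = 0.005167 K/W
Sum of the known resistances R_other = 0.03044 K/W
Required total resistance R_tot = ΔT/Q_allow = 38/718 = 0.05292 K/W
R_mineral wool = R_tot − R_other = 0.02248 K/W
L = R·k·A = 0.02248×0.0379×25.4

L ≈ 21.6 mm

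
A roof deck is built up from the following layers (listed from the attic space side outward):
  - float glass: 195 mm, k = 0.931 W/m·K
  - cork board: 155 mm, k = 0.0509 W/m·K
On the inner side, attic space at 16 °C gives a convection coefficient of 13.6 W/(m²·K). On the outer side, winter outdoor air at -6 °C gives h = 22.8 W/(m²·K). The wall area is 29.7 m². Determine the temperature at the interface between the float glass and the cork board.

T ≈ 14.2 °C

Thermal resistances in series:
R_inner film = 1/(h_i·A) = 1/(13.6×29.7) = 0.002476 K/W
R_float glass = L/(kA) = 0.195/(0.931×29.7) = 0.007052 K/W
R_cork board = L/(kA) = 0.155/(0.0509×29.7) = 0.1025 K/W
R_outer film = 1/(h_o·A) = 1/(22.8×29.7) = 0.001477 K/W
R_total = 0.1135 K/W;  Q = ΔT/R_total = 22/0.1135 = 193.8 W
T_interface = T_inner − Q·ΣR(inner→interface) = 16 − 194×0.009528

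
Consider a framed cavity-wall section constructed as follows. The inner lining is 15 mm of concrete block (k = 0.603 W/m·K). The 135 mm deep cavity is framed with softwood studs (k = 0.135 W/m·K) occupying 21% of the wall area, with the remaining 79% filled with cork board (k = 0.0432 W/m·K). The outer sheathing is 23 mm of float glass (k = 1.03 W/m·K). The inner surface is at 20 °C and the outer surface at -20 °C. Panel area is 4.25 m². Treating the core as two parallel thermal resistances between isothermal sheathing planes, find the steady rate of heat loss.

Sheathing layers in series; stud and cavity paths in parallel between them.
R_inner = 0.015/(0.603×4.25) = 0.005853 K/W
R_stud  = 0.135/(0.135×0.21×4.25) = 1.12 K/W
R_cav   = 0.135/(0.0432×0.79×4.25) = 0.9308 K/W
1/R_core = 1/R_stud + 1/R_cav → R_core = 0.5084 K/W
R_outer = 0.023/(1.03×4.25) = 0.005254 K/W
R_total = 0.5195 K/W
Q = ΔT/R_total = 40/0.5195

Q ≈ 77 W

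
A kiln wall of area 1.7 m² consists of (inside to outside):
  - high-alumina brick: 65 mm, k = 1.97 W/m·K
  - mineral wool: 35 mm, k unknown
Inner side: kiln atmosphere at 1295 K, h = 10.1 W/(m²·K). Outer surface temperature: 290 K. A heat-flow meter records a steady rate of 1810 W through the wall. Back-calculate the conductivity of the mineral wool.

k ≈ 0.0431 W/(m·K)

Series thermal resistances:
R_inner film = 1/(h_i·A) = 1/(10.1×1.7) = 0.05824 K/W
R_high-alumina brick = L/(kA) = 0.065/(1.97×1.7) = 0.01941 K/W
Sum of known resistances R_other = 0.07765 K/W
Total R = ΔT/Q = 1005/1810 = 0.5552 K/W
R_mineral wool = R_total − R_other = 0.4776 K/W
k = L/(R·A) = 0.035/(0.4776×1.7)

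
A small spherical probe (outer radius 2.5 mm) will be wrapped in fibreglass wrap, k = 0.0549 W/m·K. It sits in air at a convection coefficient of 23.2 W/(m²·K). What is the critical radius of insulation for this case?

For a sphere r_cr = 2k/h = 2×0.0549/23.2
r_cr = 4.73 mm; since the bare radius (2.5 mm) is below r_cr, adding a thin layer of insulation will *increase* heat loss.

r_cr ≈ 4.73 mm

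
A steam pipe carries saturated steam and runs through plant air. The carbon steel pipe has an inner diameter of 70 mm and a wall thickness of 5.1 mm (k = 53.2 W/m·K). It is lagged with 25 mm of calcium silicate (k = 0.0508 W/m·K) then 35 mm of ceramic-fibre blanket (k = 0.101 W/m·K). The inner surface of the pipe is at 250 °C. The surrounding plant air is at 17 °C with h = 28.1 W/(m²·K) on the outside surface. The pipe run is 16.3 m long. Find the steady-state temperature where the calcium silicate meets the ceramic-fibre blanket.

For a radial system each layer contributes R = ln(r_out/r_in)/(2πkL); films add R = 1/(hA).
R_carbon steel pipe wall = ln(40.1/35)/(2π×53.2×16.3) = 2.497×10^-5 K/W
R_calcium silicate = ln(65.1/40.1)/(2π×0.0508×16.3) = 0.09313 K/W
R_ceramic-fibre blanket = ln(100.1/65.1)/(2π×0.101×16.3) = 0.04159 K/W
R_outer film = 1/(h_o·2πr_oL) = 1/(28.1×2π×0.1001×16.3) = 0.003471 K/W
R_total = 0.1382 K/W
Q = ΔT/R_total = 233/0.1382
Q = 1690 W
T_interface = T_inner − Q·ΣR(inner→interface) = 250 − 1690×0.09316

T ≈ 93 °C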